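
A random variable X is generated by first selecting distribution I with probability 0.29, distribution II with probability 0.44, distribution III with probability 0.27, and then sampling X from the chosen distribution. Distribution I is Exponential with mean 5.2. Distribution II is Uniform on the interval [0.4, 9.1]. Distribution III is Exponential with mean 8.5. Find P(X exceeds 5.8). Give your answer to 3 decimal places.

Conditional on each component, P(X > 5.8): I: 0.327789; II: 0.37931; III: 0.505426.
By total probability, P(X > 5.8) = 0.29·0.327789 + 0.44·0.37931 + 0.27·0.505426 = 0.398421.

0.398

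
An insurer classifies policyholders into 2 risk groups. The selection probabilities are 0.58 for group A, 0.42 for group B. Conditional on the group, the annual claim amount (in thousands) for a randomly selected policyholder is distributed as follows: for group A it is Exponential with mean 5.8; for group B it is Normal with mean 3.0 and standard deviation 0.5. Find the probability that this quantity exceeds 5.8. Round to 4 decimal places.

Conditional on each group, P(X > 5.8): A: 0.367879; B: 1.07176e-08.
By total probability, P(X > 5.8) = 0.58·0.367879 + 0.42·1.07176e-08 = 0.21337.

0.2134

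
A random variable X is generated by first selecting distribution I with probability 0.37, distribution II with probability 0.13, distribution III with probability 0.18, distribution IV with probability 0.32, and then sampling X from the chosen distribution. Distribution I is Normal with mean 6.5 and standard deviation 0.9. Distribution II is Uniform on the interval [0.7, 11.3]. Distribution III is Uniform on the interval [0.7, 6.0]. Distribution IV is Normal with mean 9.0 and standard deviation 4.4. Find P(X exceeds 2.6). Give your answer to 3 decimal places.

Conditional on each component, P(X > 2.6): I: 0.999993; II: 0.820755; III: 0.641509; IV: 0.927102.
By total probability, P(X > 2.6) = 0.37·0.999993 + 0.13·0.820755 + 0.18·0.641509 + 0.32·0.927102 = 0.88884.

0.889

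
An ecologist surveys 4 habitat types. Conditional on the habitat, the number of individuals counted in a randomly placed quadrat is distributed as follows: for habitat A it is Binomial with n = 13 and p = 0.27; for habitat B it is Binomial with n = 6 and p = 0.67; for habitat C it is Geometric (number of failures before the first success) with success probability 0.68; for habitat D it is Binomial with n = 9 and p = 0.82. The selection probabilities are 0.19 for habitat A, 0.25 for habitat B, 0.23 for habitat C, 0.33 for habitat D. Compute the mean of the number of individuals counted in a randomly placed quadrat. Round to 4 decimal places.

4.2155

Component means — A: 3.51; B: 4.02; C: 0.470588; D: 7.38.
E[X] = 0.19·3.51 + 0.25·4.02 + 0.23·0.470588 + 0.33·7.38 = 4.21554.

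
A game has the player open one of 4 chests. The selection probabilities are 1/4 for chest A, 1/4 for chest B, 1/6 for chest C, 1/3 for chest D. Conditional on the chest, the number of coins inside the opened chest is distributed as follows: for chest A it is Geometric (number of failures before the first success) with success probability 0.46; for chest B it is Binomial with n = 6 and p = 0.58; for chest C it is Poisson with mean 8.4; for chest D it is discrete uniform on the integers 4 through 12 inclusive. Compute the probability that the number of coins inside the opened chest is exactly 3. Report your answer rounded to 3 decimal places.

0.094

Conditional on each chest, P(X = 3): A: 0.0724334; B: 0.289109; C: 0.0222133; D: 0.
By total probability, P(X = 3) = 0.25·0.0724334 + 0.25·0.289109 + 0.166667·0.0222133 + 0.333333·0 = 0.0940879.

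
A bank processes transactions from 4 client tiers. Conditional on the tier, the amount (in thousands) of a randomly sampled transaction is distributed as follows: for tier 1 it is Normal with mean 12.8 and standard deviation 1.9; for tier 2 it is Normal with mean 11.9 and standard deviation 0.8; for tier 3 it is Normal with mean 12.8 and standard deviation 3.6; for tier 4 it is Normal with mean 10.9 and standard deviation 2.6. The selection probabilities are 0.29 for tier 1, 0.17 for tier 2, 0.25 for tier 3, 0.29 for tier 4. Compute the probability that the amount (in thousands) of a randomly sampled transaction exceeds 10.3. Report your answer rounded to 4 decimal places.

Conditional on each tier, P(X > 10.3): 1: 0.905878; 2: 0.97725; 3: 0.756298; 4: 0.591253.
By total probability, P(X > 10.3) = 0.29·0.905878 + 0.17·0.97725 + 0.25·0.756298 + 0.29·0.591253 = 0.789375.

0.7894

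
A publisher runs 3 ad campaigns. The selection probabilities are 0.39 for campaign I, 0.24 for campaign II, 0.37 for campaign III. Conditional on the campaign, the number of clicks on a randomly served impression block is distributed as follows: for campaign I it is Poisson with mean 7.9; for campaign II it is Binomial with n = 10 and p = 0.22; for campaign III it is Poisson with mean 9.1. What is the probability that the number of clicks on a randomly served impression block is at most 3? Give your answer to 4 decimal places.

Conditional on each campaign, P(X ≤ 3): I: 0.0453338; II: 0.841326; III: 0.019776.
By total probability, P(X ≤ 3) = 0.39·0.0453338 + 0.24·0.841326 + 0.37·0.019776 = 0.226916.

0.2269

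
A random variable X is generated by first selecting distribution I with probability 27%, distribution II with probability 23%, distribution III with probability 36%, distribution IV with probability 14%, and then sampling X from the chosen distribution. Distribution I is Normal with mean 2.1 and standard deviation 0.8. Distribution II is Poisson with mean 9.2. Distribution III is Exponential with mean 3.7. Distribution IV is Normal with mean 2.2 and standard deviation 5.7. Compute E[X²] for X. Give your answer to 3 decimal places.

For each component E[X²] = Var + (mean)², giving I: 5.05; II: 93.84; III: 27.38; IV: 37.33.
Overall E[X²] = 0.27·5.05 + 0.23·93.84 + 0.36·27.38 + 0.14·37.33 = 38.0297.

38.030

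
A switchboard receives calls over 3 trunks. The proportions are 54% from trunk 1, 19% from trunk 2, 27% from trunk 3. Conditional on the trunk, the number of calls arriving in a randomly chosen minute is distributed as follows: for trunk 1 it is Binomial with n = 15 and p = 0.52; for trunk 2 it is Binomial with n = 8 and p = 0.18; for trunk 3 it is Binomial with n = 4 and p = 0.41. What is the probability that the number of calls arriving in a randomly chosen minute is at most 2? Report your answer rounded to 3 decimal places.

0.379

Conditional on each trunk, P(X ≤ 2): 1: 0.00232397; 2: 0.83918; 3: 0.809089.
By total probability, P(X ≤ 2) = 0.54·0.00232397 + 0.19·0.83918 + 0.27·0.809089 = 0.379153.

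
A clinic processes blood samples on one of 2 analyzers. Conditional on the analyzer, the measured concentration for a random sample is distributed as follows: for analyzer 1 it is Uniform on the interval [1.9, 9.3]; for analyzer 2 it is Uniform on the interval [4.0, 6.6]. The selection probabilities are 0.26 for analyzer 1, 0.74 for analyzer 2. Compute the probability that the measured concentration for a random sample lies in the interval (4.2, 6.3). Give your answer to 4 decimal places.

0.6715

Conditional on each analyzer, P(4.2 < X < 6.3): 1: 0.283784; 2: 0.807692.
By total probability, P(4.2 < X < 6.3) = 0.26·0.283784 + 0.74·0.807692 = 0.671476.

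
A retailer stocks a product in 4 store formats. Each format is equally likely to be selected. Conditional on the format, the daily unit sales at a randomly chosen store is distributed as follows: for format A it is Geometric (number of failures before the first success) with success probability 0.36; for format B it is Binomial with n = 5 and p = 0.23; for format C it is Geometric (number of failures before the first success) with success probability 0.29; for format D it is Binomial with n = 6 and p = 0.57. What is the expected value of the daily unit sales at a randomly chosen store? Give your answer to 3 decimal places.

2.199

Component means — A: 1.77778; B: 1.15; C: 2.44828; D: 3.42.
E[X] = 0.25·1.77778 + 0.25·1.15 + 0.25·2.44828 + 0.25·3.42 = 2.19901.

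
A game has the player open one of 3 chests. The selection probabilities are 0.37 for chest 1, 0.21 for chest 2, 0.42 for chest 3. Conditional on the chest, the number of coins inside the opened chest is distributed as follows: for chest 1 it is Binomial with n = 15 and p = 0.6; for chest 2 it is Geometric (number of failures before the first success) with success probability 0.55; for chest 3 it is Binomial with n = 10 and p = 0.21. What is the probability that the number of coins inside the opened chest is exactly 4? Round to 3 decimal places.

Conditional on each chest, P(X = 4): 1: 0.00741989; 2: 0.0225534; 3: 0.0992794.
By total probability, P(X = 4) = 0.37·0.00741989 + 0.21·0.0225534 + 0.42·0.0992794 = 0.0491789.

0.049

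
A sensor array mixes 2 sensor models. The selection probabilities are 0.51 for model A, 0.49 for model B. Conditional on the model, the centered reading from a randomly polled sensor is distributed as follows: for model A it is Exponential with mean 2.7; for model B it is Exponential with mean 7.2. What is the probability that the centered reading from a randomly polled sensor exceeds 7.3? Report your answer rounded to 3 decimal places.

Conditional on each model, P(X > 7.3): A: 0.0669571; B: 0.362805.
By total probability, P(X > 7.3) = 0.51·0.0669571 + 0.49·0.362805 = 0.211923.

0.212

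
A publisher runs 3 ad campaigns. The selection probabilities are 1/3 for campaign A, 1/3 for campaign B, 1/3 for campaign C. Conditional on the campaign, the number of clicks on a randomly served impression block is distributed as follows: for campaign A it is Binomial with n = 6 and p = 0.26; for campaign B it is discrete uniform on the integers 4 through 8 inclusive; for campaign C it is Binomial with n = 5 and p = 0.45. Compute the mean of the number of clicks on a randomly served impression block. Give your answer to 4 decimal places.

3.2700

Component means — A: 1.56; B: 6; C: 2.25.
E[X] = 0.333333·1.56 + 0.333333·6 + 0.333333·2.25 = 3.27.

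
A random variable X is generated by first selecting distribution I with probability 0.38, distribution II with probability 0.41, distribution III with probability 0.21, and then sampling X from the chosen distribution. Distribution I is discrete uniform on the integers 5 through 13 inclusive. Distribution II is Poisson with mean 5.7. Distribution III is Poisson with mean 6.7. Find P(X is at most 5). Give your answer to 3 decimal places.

Conditional on each component, P(X ≤ 5): I: 0.111111; II: 0.494985; III: 0.340649.
By total probability, P(X ≤ 5) = 0.38·0.111111 + 0.41·0.494985 + 0.21·0.340649 = 0.316702.

0.317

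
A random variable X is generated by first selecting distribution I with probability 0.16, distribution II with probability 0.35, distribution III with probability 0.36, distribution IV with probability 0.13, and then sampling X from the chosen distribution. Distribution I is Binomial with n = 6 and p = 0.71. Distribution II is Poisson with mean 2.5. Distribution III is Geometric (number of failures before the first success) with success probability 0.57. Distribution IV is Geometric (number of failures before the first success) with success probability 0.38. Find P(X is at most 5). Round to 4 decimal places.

0.9551

Conditional on each component, P(X ≤ 5): I: 0.8719; II: 0.957979; III: 0.993679; IV: 0.9432.
By total probability, P(X ≤ 5) = 0.16·0.8719 + 0.35·0.957979 + 0.36·0.993679 + 0.13·0.9432 = 0.955137.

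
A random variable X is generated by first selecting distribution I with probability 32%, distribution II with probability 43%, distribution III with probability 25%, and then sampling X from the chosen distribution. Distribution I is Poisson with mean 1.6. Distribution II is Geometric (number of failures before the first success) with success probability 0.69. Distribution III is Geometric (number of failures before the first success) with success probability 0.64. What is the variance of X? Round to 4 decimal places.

Per component, I: μ=1.6, E[X²]=4.16; II: μ=0.449275, E[X²]=0.852972; III: μ=0.5625, E[X²]=1.19531.
E[X] = 0.32·1.6 + 0.43·0.449275 + 0.25·0.5625 = 0.845813.
E[X²] = 0.32·4.16 + 0.43·0.852972 + 0.25·1.19531 = 1.99681.
Var(X) = E[X²] − (E[X])² = 1.99681 − 0.7154 = 1.28141.

1.2814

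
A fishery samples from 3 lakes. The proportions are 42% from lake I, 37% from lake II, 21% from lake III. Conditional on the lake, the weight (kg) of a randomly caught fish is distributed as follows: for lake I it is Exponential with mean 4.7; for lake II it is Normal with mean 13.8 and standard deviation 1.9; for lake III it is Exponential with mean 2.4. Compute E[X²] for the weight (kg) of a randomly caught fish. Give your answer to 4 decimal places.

92.7733

For each component E[X²] = Var + (mean)², giving I: 44.18; II: 194.05; III: 11.52.
Overall E[X²] = 0.42·44.18 + 0.37·194.05 + 0.21·11.52 = 92.7733.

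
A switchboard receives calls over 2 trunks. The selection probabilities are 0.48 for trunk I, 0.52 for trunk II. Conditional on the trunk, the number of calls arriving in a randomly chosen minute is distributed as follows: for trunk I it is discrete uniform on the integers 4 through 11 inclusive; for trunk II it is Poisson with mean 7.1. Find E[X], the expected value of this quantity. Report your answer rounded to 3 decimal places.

Component means — I: 7.5; II: 7.1.
E[X] = 0.48·7.5 + 0.52·7.1 = 7.292.

7.292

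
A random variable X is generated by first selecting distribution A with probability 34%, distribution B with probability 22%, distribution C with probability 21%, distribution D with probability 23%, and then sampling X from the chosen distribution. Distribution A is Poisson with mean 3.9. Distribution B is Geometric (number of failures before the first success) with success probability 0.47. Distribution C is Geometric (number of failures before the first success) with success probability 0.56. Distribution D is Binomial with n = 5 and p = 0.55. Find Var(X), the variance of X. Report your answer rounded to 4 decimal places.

4.1289

Per component, A: μ=3.9, E[X²]=19.11; B: μ=1.12766, E[X²]=3.67089; C: μ=0.785714, E[X²]=2.02041; D: μ=2.75, E[X²]=8.8.
E[X] = 0.34·3.9 + 0.22·1.12766 + 0.21·0.785714 + 0.23·2.75 = 2.37159.
E[X²] = 0.34·19.11 + 0.22·3.67089 + 0.21·2.02041 + 0.23·8.8 = 9.75328.
Var(X) = E[X²] − (E[X])² = 9.75328 − 5.62442 = 4.12887.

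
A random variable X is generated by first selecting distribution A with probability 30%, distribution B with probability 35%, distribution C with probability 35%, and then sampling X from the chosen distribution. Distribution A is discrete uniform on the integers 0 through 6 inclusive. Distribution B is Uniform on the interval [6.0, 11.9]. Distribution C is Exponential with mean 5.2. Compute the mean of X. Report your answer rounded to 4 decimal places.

Component means — A: 3; B: 8.95; C: 5.2.
E[X] = 0.3·3 + 0.35·8.95 + 0.35·5.2 = 5.8525.

5.8525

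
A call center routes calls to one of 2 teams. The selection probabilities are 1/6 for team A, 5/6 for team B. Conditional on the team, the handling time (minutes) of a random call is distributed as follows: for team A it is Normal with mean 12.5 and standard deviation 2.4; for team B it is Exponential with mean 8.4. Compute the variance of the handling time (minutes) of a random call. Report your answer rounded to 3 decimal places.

62.095

Per component, A: μ=12.5, E[X²]=162.01; B: μ=8.4, E[X²]=141.12.
E[X] = 0.166667·12.5 + 0.833333·8.4 = 9.08333.
E[X²] = 0.166667·162.01 + 0.833333·141.12 = 144.602.
Var(X) = E[X²] − (E[X])² = 144.602 − 82.5069 = 62.0947.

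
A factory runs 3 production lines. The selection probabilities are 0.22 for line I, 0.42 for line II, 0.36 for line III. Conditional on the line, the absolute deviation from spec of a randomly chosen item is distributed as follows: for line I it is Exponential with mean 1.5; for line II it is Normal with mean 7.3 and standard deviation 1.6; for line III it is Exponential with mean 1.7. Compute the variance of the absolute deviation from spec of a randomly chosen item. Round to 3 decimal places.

10.464

Per component, I: μ=1.5, E[X²]=4.5; II: μ=7.3, E[X²]=55.85; III: μ=1.7, E[X²]=5.78.
E[X] = 0.22·1.5 + 0.42·7.3 + 0.36·1.7 = 4.008.
E[X²] = 0.22·4.5 + 0.42·55.85 + 0.36·5.78 = 26.5278.
Var(X) = E[X²] − (E[X])² = 26.5278 − 16.0641 = 10.4637.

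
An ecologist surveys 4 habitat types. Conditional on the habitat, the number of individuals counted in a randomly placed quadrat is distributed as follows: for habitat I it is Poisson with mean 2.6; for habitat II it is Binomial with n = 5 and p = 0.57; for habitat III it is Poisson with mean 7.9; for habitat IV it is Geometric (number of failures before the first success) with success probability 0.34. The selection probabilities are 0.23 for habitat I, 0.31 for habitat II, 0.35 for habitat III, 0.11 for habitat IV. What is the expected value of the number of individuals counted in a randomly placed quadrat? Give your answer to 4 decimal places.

4.4600

Component means — I: 2.6; II: 2.85; III: 7.9; IV: 1.94118.
E[X] = 0.23·2.6 + 0.31·2.85 + 0.35·7.9 + 0.11·1.94118 = 4.46003.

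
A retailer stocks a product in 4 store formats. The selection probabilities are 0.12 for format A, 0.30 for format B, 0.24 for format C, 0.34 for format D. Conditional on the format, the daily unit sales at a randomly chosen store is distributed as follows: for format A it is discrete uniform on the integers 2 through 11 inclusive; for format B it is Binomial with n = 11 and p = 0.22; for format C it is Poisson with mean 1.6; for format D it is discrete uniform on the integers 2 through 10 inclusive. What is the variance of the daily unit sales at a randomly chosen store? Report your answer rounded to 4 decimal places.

8.4434

Per component, A: μ=6.5, E[X²]=50.5; B: μ=2.42, E[X²]=7.744; C: μ=1.6, E[X²]=4.16; D: μ=6, E[X²]=42.6667.
E[X] = 0.12·6.5 + 0.3·2.42 + 0.24·1.6 + 0.34·6 = 3.93.
E[X²] = 0.12·50.5 + 0.3·7.744 + 0.24·4.16 + 0.34·42.6667 = 23.8883.
Var(X) = E[X²] − (E[X])² = 23.8883 − 15.4449 = 8.44337.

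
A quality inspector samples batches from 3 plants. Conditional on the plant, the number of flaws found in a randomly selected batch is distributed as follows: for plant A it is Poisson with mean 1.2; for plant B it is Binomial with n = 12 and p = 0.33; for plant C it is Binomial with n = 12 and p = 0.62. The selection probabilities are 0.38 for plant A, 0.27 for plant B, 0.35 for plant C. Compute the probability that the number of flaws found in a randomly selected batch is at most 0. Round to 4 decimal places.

Conditional on each plant, P(X ≤ 0): A: 0.301194; B: 0.00818272; C: 9.06574e-06.
By total probability, P(X ≤ 0) = 0.38·0.301194 + 0.27·0.00818272 + 0.35·9.06574e-06 = 0.116666.

0.1167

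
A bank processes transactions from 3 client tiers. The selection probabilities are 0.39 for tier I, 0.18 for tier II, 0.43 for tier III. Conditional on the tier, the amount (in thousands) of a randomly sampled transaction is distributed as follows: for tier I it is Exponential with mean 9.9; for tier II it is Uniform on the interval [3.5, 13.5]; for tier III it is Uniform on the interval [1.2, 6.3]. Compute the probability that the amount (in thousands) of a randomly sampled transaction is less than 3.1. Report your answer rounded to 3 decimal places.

0.265

Conditional on each tier, P(X < 3.1): I: 0.268846; II: 0; III: 0.372549.
By total probability, P(X < 3.1) = 0.39·0.268846 + 0.18·0 + 0.43·0.372549 = 0.265046.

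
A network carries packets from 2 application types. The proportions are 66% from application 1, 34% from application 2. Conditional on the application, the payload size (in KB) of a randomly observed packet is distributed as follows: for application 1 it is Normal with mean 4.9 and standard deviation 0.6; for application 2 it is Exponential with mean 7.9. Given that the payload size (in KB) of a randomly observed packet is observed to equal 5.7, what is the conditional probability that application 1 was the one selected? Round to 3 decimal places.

Likelihoods f(5.7 | ·): 1: 0.27335; 2: 0.0615207.
Posterior ∝ prior × likelihood. Numerator for 1: 0.66·0.27335 = 0.180411.
Normalizing constant: 0.66·0.27335 + 0.34·0.0615207 = 0.201328.
P(1 | observation) = 0.180411 / 0.201328 = 0.896105.

0.896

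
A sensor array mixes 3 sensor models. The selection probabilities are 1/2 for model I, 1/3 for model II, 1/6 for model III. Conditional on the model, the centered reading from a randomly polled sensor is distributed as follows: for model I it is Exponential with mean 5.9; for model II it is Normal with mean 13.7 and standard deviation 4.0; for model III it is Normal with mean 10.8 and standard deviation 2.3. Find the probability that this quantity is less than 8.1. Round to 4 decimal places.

0.4203

Conditional on each model, P(X < 8.1): I: 0.746624; II: 0.0807567; III: 0.120215.
By total probability, P(X < 8.1) = 0.5·0.746624 + 0.333333·0.0807567 + 0.166667·0.120215 = 0.420267.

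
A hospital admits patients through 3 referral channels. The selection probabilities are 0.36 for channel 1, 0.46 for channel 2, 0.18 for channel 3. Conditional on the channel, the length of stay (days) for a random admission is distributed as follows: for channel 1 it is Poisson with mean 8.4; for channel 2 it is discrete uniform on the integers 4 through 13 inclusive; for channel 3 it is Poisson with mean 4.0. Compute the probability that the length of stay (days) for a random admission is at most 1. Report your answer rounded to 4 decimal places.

Conditional on each channel, P(X ≤ 1): 1: 0.00211375; 2: 0; 3: 0.0915782.
By total probability, P(X ≤ 1) = 0.36·0.00211375 + 0.46·0 + 0.18·0.0915782 = 0.017245.

0.0172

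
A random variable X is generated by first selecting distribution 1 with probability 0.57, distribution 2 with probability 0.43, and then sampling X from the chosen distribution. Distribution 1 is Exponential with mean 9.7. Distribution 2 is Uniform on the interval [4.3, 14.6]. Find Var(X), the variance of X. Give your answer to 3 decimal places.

57.448

Per component, 1: μ=9.7, E[X²]=188.18; 2: μ=9.45, E[X²]=98.1433.
E[X] = 0.57·9.7 + 0.43·9.45 = 9.5925.
E[X²] = 0.57·188.18 + 0.43·98.1433 = 149.464.
Var(X) = E[X²] − (E[X])² = 149.464 − 92.0161 = 57.4482.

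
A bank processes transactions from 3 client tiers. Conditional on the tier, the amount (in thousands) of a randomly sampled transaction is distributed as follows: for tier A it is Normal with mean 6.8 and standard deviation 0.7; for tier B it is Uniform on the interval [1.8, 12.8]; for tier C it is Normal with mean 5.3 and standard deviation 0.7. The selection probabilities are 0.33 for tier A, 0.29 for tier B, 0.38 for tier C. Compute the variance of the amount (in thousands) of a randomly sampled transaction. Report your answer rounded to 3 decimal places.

Per component, A: μ=6.8, E[X²]=46.73; B: μ=7.3, E[X²]=63.3733; C: μ=5.3, E[X²]=28.58.
E[X] = 0.33·6.8 + 0.29·7.3 + 0.38·5.3 = 6.375.
E[X²] = 0.33·46.73 + 0.29·63.3733 + 0.38·28.58 = 44.6596.
Var(X) = E[X²] − (E[X])² = 44.6596 − 40.6406 = 4.01894.

4.019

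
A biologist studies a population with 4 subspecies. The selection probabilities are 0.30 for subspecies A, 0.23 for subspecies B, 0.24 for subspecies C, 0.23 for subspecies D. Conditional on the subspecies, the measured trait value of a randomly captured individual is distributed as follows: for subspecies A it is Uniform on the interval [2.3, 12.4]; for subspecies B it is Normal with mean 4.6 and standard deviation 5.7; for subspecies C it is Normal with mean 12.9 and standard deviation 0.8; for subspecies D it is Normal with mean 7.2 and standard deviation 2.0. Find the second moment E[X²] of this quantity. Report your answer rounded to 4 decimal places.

84.0317

For each component E[X²] = Var + (mean)², giving A: 62.5233; B: 53.65; C: 167.05; D: 55.84.
Overall E[X²] = 0.3·62.5233 + 0.23·53.65 + 0.24·167.05 + 0.23·55.84 = 84.0317.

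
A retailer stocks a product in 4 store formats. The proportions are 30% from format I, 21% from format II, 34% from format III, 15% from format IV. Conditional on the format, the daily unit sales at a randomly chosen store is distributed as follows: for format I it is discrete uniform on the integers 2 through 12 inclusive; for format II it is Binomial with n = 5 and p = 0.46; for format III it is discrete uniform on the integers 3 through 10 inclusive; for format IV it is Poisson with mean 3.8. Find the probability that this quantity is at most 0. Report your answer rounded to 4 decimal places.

Conditional on each format, P(X ≤ 0): I: 0; II: 0.0459165; III: 0; IV: 0.0223708.
By total probability, P(X ≤ 0) = 0.3·0 + 0.21·0.0459165 + 0.34·0 + 0.15·0.0223708 = 0.0129981.

0.0130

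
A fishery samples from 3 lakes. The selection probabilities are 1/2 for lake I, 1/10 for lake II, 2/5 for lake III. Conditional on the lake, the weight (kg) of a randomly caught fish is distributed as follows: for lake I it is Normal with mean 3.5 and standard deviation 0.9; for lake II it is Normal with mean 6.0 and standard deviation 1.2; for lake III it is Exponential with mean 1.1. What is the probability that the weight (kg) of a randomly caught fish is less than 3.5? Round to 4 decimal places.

0.6353

Conditional on each lake, P(X < 3.5): I: 0.5; II: 0.0186104; III: 0.95849.
By total probability, P(X < 3.5) = 0.5·0.5 + 0.1·0.0186104 + 0.4·0.95849 = 0.635257.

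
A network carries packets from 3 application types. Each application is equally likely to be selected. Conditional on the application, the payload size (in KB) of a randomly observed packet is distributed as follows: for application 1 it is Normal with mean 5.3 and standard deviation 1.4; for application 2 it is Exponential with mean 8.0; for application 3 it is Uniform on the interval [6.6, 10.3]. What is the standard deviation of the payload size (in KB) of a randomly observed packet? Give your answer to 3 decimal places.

Per component, 1: μ=5.3, E[X²]=30.05; 2: μ=8, E[X²]=128; 3: μ=8.45, E[X²]=72.5433.
E[X] = 0.333333·5.3 + 0.333333·8 + 0.333333·8.45 = 7.25.
E[X²] = 0.333333·30.05 + 0.333333·128 + 0.333333·72.5433 = 76.8644.
Var(X) = E[X²] − (E[X])² = 76.8644 − 52.5625 = 24.3019.
SD(X) = √24.3019 = 4.9297.

4.930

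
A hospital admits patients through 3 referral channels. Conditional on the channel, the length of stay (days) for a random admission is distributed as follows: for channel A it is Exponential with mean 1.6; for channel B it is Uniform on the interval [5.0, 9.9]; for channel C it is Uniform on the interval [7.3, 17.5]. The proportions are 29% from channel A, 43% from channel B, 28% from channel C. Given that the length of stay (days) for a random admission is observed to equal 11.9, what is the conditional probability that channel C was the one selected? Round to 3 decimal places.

0.996

Likelihoods f(11.9 | ·): A: 0.000367972; B: 0; C: 0.0980392.
Posterior ∝ prior × likelihood. Numerator for C: 0.28·0.0980392 = 0.027451.
Normalizing constant: 0.29·0.000367972 + 0.43·0 + 0.28·0.0980392 = 0.0275577.
P(C | observation) = 0.027451 / 0.0275577 = 0.996128.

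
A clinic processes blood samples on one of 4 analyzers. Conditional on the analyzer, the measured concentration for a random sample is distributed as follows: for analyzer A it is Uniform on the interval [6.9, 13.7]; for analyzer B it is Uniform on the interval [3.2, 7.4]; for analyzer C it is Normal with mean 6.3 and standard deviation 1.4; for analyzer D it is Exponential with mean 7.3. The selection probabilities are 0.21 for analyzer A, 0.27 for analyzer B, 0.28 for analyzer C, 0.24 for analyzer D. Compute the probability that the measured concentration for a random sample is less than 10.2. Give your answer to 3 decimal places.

0.832

Conditional on each analyzer, P(X < 10.2): A: 0.485294; B: 1; C: 0.99733; D: 0.752727.
By total probability, P(X < 10.2) = 0.21·0.485294 + 0.27·1 + 0.28·0.99733 + 0.24·0.752727 = 0.831818.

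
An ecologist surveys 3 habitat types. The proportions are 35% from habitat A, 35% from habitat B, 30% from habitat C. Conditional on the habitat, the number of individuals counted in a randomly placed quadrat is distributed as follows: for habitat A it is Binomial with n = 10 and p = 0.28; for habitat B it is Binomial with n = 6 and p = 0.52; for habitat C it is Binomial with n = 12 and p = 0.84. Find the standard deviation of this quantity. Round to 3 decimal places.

3.518

Per component, A: μ=2.8, E[X²]=9.856; B: μ=3.12, E[X²]=11.232; C: μ=10.08, E[X²]=103.219.
E[X] = 0.35·2.8 + 0.35·3.12 + 0.3·10.08 = 5.096.
E[X²] = 0.35·9.856 + 0.35·11.232 + 0.3·103.219 = 38.3466.
Var(X) = E[X²] − (E[X])² = 38.3466 − 25.9692 = 12.3773.
SD(X) = √12.3773 = 3.51814.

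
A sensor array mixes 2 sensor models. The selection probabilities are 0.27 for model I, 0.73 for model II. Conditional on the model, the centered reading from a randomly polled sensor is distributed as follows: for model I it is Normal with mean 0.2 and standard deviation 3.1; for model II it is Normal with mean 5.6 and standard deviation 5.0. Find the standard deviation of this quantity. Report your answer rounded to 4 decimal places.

5.1568

Per component, I: μ=0.2, E[X²]=9.65; II: μ=5.6, E[X²]=56.36.
E[X] = 0.27·0.2 + 0.73·5.6 = 4.142.
E[X²] = 0.27·9.65 + 0.73·56.36 = 43.7483.
Var(X) = E[X²] − (E[X])² = 43.7483 − 17.1562 = 26.5921.
SD(X) = √26.5921 = 5.15676.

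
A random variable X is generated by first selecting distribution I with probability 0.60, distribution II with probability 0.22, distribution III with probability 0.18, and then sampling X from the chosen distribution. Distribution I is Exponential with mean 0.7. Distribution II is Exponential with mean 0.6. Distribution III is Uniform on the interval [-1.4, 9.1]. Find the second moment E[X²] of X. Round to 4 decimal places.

For each component E[X²] = Var + (mean)², giving I: 0.98; II: 0.72; III: 24.01.
Overall E[X²] = 0.6·0.98 + 0.22·0.72 + 0.18·24.01 = 5.0682.

5.0682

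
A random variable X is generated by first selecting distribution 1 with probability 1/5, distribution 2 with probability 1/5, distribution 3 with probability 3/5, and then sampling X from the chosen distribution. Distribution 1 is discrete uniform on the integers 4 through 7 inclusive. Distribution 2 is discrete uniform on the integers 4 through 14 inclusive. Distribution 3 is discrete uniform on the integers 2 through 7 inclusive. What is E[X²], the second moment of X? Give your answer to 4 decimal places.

For each component E[X²] = Var + (mean)², giving 1: 31.5; 2: 91; 3: 23.1667.
Overall E[X²] = 0.2·31.5 + 0.2·91 + 0.6·23.1667 = 38.4.

38.4000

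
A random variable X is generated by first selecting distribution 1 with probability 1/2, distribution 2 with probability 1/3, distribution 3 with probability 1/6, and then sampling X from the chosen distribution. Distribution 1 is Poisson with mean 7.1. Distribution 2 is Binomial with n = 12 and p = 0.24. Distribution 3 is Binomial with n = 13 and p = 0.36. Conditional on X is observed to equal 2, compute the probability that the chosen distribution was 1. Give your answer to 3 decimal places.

Likelihoods P(X=2 | ·): 1: 0.0207968; 2: 0.244401; 3: 0.0745898.
Posterior ∝ prior × likelihood. Numerator for 1: 0.5·0.0207968 = 0.0103984.
Normalizing constant: 0.5·0.0207968 + 0.333333·0.244401 + 0.166667·0.0745898 = 0.104297.
P(1 | observation) = 0.0103984 / 0.104297 = 0.0996998.

0.100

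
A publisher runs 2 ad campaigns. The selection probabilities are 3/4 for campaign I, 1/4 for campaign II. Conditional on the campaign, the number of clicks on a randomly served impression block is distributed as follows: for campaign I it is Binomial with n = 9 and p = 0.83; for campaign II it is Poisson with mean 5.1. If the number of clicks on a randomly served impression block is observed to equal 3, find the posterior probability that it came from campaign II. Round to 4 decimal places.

0.9748

Likelihoods P(X=3 | ·): I: 0.00115933; II: 0.13479.
Posterior ∝ prior × likelihood. Numerator for II: 0.25·0.13479 = 0.0336975.
Normalizing constant: 0.75·0.00115933 + 0.25·0.13479 = 0.034567.
P(II | observation) = 0.0336975 / 0.034567 = 0.974846.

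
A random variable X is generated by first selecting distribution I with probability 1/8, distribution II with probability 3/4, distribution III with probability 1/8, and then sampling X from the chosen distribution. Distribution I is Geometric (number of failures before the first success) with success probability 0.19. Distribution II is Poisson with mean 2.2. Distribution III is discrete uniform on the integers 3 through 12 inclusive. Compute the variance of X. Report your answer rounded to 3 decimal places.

8.682

Per component, I: μ=4.26316, E[X²]=40.6122; II: μ=2.2, E[X²]=7.04; III: μ=7.5, E[X²]=64.5.
E[X] = 0.125·4.26316 + 0.75·2.2 + 0.125·7.5 = 3.12039.
E[X²] = 0.125·40.6122 + 0.75·7.04 + 0.125·64.5 = 18.419.
Var(X) = E[X²] − (E[X])² = 18.419 − 9.73686 = 8.68216.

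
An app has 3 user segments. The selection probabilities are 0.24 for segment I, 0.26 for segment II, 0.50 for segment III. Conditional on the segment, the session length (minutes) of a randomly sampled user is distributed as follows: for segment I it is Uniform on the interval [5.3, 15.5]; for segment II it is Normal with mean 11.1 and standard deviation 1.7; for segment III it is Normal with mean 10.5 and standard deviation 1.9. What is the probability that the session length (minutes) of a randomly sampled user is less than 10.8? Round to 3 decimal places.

Conditional on each segment, P(X < 10.8): I: 0.539216; II: 0.429962; III: 0.56273.
By total probability, P(X < 10.8) = 0.24·0.539216 + 0.26·0.429962 + 0.5·0.56273 = 0.522567.

0.523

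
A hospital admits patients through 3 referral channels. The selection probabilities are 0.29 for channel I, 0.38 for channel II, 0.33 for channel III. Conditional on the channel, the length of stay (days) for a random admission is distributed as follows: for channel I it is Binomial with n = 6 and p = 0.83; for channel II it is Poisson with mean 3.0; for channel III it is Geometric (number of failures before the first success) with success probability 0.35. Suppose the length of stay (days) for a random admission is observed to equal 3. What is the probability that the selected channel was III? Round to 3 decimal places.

Likelihoods P(X=3 | ·): I: 0.0561838; II: 0.224042; III: 0.0961188.
Posterior ∝ prior × likelihood. Numerator for III: 0.33·0.0961188 = 0.0317192.
Normalizing constant: 0.29·0.0561838 + 0.38·0.224042 + 0.33·0.0961188 = 0.133148.
P(III | observation) = 0.0317192 / 0.133148 = 0.238224.

0.238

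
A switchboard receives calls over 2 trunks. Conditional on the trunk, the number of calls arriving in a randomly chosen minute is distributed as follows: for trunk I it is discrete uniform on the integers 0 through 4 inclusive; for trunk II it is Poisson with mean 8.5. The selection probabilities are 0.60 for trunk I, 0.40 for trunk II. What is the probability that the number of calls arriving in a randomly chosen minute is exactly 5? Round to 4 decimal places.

0.0301

Conditional on each trunk, P(X = 5): I: 0; II: 0.0752333.
By total probability, P(X = 5) = 0.6·0 + 0.4·0.0752333 = 0.0300933.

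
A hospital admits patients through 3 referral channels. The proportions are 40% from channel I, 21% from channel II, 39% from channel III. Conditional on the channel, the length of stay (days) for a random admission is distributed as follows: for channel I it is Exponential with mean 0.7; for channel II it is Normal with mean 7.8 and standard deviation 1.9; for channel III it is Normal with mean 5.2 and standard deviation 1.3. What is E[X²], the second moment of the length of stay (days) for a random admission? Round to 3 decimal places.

For each component E[X²] = Var + (mean)², giving I: 0.98; II: 64.45; III: 28.73.
Overall E[X²] = 0.4·0.98 + 0.21·64.45 + 0.39·28.73 = 25.1312.

25.131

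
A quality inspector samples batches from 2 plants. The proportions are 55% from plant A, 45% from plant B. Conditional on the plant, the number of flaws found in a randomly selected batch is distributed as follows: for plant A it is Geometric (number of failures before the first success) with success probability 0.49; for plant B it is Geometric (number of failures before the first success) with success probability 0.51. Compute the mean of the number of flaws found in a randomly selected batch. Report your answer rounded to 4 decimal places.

Component means — A: 1.04082; B: 0.960784.
E[X] = 0.55·1.04082 + 0.45·0.960784 = 1.0048.

1.0048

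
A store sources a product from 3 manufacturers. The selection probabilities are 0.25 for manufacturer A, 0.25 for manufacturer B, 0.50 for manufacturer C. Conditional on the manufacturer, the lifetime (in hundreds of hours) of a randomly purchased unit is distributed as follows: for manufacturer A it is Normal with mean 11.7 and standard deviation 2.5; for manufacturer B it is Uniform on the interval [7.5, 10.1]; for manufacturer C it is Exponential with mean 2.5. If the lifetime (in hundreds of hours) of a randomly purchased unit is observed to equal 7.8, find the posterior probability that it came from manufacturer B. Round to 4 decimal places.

0.8232

Likelihoods f(7.8 | ·): A: 0.0472629; B: 0.384615; C: 0.0176629.
Posterior ∝ prior × likelihood. Numerator for B: 0.25·0.384615 = 0.0961538.
Normalizing constant: 0.25·0.0472629 + 0.25·0.384615 + 0.5·0.0176629 = 0.116801.
P(B | observation) = 0.0961538 / 0.116801 = 0.823228.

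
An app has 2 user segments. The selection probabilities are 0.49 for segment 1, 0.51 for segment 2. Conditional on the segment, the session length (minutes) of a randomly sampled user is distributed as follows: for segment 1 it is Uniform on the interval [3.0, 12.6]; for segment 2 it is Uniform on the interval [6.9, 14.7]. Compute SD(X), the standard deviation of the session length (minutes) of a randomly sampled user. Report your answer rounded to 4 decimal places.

Per component, 1: μ=7.8, E[X²]=68.52; 2: μ=10.8, E[X²]=121.71.
E[X] = 0.49·7.8 + 0.51·10.8 = 9.33.
E[X²] = 0.49·68.52 + 0.51·121.71 = 95.6469.
Var(X) = E[X²] − (E[X])² = 95.6469 − 87.0489 = 8.598.
SD(X) = √8.598 = 2.93223.

2.9322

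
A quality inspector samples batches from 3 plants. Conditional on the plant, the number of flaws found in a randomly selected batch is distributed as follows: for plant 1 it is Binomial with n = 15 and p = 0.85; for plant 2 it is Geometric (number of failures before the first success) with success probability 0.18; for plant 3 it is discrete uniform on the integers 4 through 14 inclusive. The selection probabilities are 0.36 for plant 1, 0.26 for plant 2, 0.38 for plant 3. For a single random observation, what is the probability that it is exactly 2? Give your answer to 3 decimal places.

Conditional on each plant, P(X = 2): 1: 1.47643e-09; 2: 0.121032; 3: 0.
By total probability, P(X = 2) = 0.36·1.47643e-09 + 0.26·0.121032 + 0.38·0 = 0.0314683.

0.031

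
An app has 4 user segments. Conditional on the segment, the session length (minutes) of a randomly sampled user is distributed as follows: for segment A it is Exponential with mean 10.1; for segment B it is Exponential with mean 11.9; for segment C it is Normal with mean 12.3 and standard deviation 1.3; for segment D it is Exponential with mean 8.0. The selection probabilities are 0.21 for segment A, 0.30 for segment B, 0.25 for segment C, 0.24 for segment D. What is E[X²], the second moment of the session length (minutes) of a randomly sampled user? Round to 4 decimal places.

196.7752

For each component E[X²] = Var + (mean)², giving A: 204.02; B: 283.22; C: 152.98; D: 128.
Overall E[X²] = 0.21·204.02 + 0.3·283.22 + 0.25·152.98 + 0.24·128 = 196.775.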